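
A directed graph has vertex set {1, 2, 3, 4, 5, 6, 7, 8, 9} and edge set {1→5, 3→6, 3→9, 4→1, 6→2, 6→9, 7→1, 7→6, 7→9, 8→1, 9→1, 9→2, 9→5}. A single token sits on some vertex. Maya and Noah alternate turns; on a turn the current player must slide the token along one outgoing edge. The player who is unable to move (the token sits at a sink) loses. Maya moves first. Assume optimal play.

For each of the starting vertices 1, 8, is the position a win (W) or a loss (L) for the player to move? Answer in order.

Use the standard recursion: the mover loses at a terminal position; elsewhere, the mover wins exactly when some move hands the opponent an L position.
Every edge goes from a vertex to one that appears earlier in the order 5, 2, 1, 9, 6, 4, 8, 3, 7, so processing vertices in that order labels each vertex after all of its successors.
5: no outgoing edge → L
2: no outgoing edge → L
1: can move to 5, which is L ⇒ W
9: can move to 2, which is L ⇒ W
6: can move to 2, which is L ⇒ W
4: the only move is to 1(W), a W ⇒ L
8: the only move is to 1(W), a W ⇒ L
3: moves to 6(W), 9(W); every one is W ⇒ L
7: moves to 6(W), 9(W), 1(W); every one is W ⇒ L

1: W, 8: L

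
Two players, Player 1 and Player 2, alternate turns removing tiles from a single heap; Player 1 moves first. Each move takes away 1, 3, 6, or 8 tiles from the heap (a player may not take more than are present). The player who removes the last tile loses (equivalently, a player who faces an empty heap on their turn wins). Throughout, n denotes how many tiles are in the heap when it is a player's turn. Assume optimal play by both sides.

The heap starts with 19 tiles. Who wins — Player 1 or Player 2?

Work bottom-up. With no move the player to move wins. Otherwise the position is W if at least one move leads to an L position for the opponent, and L if every move leads to a W.
n=0: no move; the opponent has just taken the last tile and therefore loses → W
n=1: the only move is to 0(W), a W ⇒ L
n=2: can move to 1, which is L ⇒ W
n=3: moves to 2(W), 0(W); every one is W ⇒ L
n=4: can move to 3, which is L ⇒ W
n=5: moves to 4(W), 2(W); every one is W ⇒ L
n=6: can move to 5, which is L ⇒ W
n=7: can move to 1, which is L ⇒ W
n=8: can move to 5, which is L ⇒ W
n=9: can move to 3, which is L ⇒ W
n=10: moves to 9(W), 7(W), 4(W), 2(W); every one is W ⇒ L
n=11: can move to 10, which is L ⇒ W
n=12: moves to 11(W), 9(W), 6(W), 4(W); every one is W ⇒ L
n=13: can move to 12, which is L ⇒ W
n=14: moves to 13(W), 11(W), 8(W), 6(W); every one is W ⇒ L
n=15: can move to 14, which is L ⇒ W
n=16: can move to 10, which is L ⇒ W
n=17: can move to 14, which is L ⇒ W
n=18: can move to 12, which is L ⇒ W
n=19: moves to 18(W), 16(W), 13(W), 11(W); every one is W ⇒ L
The starting position 19 is L: whatever Player 1 does, the opponent receives a W position.

Player 2 wins.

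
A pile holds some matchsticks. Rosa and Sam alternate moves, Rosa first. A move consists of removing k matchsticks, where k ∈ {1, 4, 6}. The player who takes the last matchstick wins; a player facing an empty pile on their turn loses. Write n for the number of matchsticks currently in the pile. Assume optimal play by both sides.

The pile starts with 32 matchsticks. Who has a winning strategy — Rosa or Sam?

Sam wins.

Compute win/loss labels from the base case upward. A position with no move is L. Any other position is W if it can reach an L in one move, else L.
n=0: no move → L
n=1: can move to 0, which is L ⇒ W
n=2: the only move is to 1(W), a W ⇒ L
n=3: can move to 2, which is L ⇒ W
n=4: can move to 0, which is L ⇒ W
n=5: moves to 4(W), 1(W); every one is W ⇒ L
n=6: can move to 5, which is L ⇒ W
n=7: moves to 6(W), 3(W), 1(W); every one is W ⇒ L
n=8: can move to 7, which is L ⇒ W
n=9: can move to 5, which is L ⇒ W
n=10: moves to 9(W), 6(W), 4(W); every one is W ⇒ L
n=11: can move to 10, which is L ⇒ W
n=12: moves to 11(W), 8(W), 6(W); every one is W ⇒ L
n=13: can move to 12, which is L ⇒ W
n=14: can move to 10, which is L ⇒ W
n=15: moves to 14(W), 11(W), 9(W); every one is W ⇒ L
n=16: can move to 15, which is L ⇒ W
n=17: moves to 16(W), 13(W), 11(W); every one is W ⇒ L
n=18: can move to 17, which is L ⇒ W
n=19: can move to 15, which is L ⇒ W
n=20: moves to 19(W), 16(W), 14(W); every one is W ⇒ L
n=21: can move to 20, which is L ⇒ W
n=22: moves to 21(W), 18(W), 16(W); every one is W ⇒ L
n=23: can move to 22, which is L ⇒ W
n=24: can move to 20, which is L ⇒ W
n=25: moves to 24(W), 21(W), 19(W); every one is W ⇒ L
n=26: can move to 25, which is L ⇒ W
n=27: moves to 26(W), 23(W), 21(W); every one is W ⇒ L
n=28: can move to 27, which is L ⇒ W
n=29: can move to 25, which is L ⇒ W
n=30: moves to 29(W), 26(W), 24(W); every one is W ⇒ L
n=31: can move to 30, which is L ⇒ W
n=32: moves to 31(W), 28(W), 26(W); every one is W ⇒ L
The starting position 32 is L: whatever Rosa does, the opponent receives a W position.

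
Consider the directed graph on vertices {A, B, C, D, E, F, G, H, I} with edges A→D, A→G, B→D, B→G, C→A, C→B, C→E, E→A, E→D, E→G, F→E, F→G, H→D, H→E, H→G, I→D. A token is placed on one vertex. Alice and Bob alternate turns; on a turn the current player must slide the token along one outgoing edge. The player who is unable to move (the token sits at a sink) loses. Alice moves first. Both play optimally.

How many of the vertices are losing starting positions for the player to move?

3

Positions with no move are L. A position that does have a move is losing for the player to move precisely when every available move leads to a winning position for the opponent. Fill in the labels:
Every edge goes from a vertex to one that appears earlier in the order G, D, A, E, H, B, F, I, C, so processing vertices in that order labels each vertex after all of its successors.
G: no outgoing edge → L
D: no outgoing edge → L
A: W (go to D, an L position)
E: W (go to D, an L position)
H: W (go to D, an L position)
B: W (go to D, an L position)
F: W (go to G, an L position)
I: W (go to D, an L position)
C: L (options B(W), E(W), A(W) are all W)
The L vertices are C, D, G; that is 3 in all.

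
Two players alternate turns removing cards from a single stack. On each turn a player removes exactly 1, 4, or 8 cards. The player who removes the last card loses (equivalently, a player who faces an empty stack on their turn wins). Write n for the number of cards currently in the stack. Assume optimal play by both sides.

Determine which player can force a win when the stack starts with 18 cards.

The second player wins.

Work bottom-up. With no move the player to move wins. Otherwise the position is W if at least one move leads to an L position for the opponent, and L if every move leads to a W.
n=0: no move; the opponent has just taken the last card and therefore loses → W
n=1: only reaches 0(W), which is W → L
n=2: reaches L-position 1 → W
n=3: only reaches 2(W), which is W → L
n=4: reaches L-position 3 → W
n=5: reaches L-position 1 → W
n=6: only reaches 5(W), 2(W), all W → L
n=7: reaches L-position 6 → W
n=8: only reaches 7(W), 4(W), 0(W), all W → L
n=9: reaches L-position 8 → W
n=10: reaches L-position 6 → W
n=11: reaches L-position 3 → W
n=12: reaches L-position 8 → W
n=13: only reaches 12(W), 9(W), 5(W), all W → L
n=14: reaches L-position 13 → W
n=15: only reaches 14(W), 11(W), 7(W), all W → L
n=16: reaches L-position 15 → W
n=17: reaches L-position 13 → W
n=18: only reaches 17(W), 14(W), 10(W), all W → L
The starting position 18 is L: whatever the player to move does, the opponent receives a W position.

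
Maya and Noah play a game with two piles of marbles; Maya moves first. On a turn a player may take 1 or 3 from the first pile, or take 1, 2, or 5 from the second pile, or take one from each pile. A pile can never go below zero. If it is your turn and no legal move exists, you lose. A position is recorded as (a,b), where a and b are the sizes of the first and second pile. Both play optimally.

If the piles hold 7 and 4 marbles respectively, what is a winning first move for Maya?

Move to (6,4).

Classify positions by backward induction: terminal positions (no move available) are L. From any other position, the mover wins iff some move reaches an L.
No move ever increases a pile, so every position that can arise here has a ≤ 7 and b ≤ 4; it is enough to label the cells with 0 ≤ a ≤ 7 and 0 ≤ b ≤ 4.
Every move lowers a or b (never raises either), so fill the grid row by row in increasing a, and left to right within a row: each cell's successors are then already labelled.
      b=0  b=1  b=2  b=3  b=4
a=0:    L    W    W    L    W
a=1:    W    W    L    W    W
a=2:    L    W    W    W    L
a=3:    W    W    L    W    W
a=4:    L    W    W    W    L
a=5:    W    W    L    W    W
a=6:    L    W    W    W    L
a=7:    W    W    L    W    W
Cells with no legal move (terminal, hence L): (0,0).
The remaining L cells, each justified by listing all of its moves:
(0,3): L (options (0,2)(W), (0,1)(W) are all W)
(1,2): L (options (0,2)(W), (1,1)(W), (1,0)(W), (0,1)(W) are all W)
(2,0): L (sole option (1,0)(W) is W)
(2,4): L (options (1,4)(W), (2,3)(W), (2,2)(W), (1,3)(W) are all W)
(3,2): L (options (2,2)(W), (0,2)(W), (3,1)(W), (3,0)(W), (2,1)(W) are all W)
(4,0): L (options (3,0)(W), (1,0)(W) are all W)
(4,4): L (options (3,4)(W), (1,4)(W), (4,3)(W), (4,2)(W), (3,3)(W) are all W)
(5,2): L (options (4,2)(W), (2,2)(W), (5,1)(W), (5,0)(W), (4,1)(W) are all W)
(6,0): L (options (5,0)(W), (3,0)(W) are all W)
(6,4): L (options (5,4)(W), (3,4)(W), (6,3)(W), (6,2)(W), (5,3)(W) are all W)
(7,2): L (options (6,2)(W), (4,2)(W), (7,1)(W), (7,0)(W), (6,1)(W) are all W)
Every other cell has at least one move into one of the L cells above, so it is W.
From (7,4), the L positions reachable in one move are: (6,4), (4,4), (7,2). Any move reaching one of these is winning.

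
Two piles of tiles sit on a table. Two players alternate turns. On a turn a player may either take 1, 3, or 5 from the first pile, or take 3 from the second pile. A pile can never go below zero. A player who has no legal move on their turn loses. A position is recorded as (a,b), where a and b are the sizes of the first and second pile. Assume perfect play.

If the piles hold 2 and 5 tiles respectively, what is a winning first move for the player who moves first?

Move to (1,5).

Compute win/loss labels from the base case upward. A position with no move is L. Any other position is W if it can reach an L in one move, else L.
No move ever increases a pile, so every position that can arise here has a ≤ 2 and b ≤ 5; it is enough to label the cells with 0 ≤ a ≤ 2 and 0 ≤ b ≤ 5.
Every move lowers a or b (never raises either), so fill the grid row by row in increasing a, and left to right within a row: each cell's successors are then already labelled.
      b=0  b=1  b=2  b=3  b=4  b=5
a=0:    L    L    L    W    W    W
a=1:    W    W    W    L    L    L
a=2:    L    L    L    W    W    W
Cells with no legal move (terminal, hence L): (0,0), (0,1), (0,2).
The remaining L cells, each justified by listing all of its moves:
(1,3): moves to (0,3)(W), (1,0)(W); every one is W ⇒ L
(1,4): moves to (0,4)(W), (1,1)(W); every one is W ⇒ L
(1,5): moves to (0,5)(W), (1,2)(W); every one is W ⇒ L
(2,0): the only move is to (1,0)(W), a W ⇒ L
(2,1): the only move is to (1,1)(W), a W ⇒ L
(2,2): the only move is to (1,2)(W), a W ⇒ L
Every other cell has at least one move into one of the L cells above, so it is W.
From (2,5), the L positions reachable in one move are: (1,5), (2,2). Any move reaching one of these is winning.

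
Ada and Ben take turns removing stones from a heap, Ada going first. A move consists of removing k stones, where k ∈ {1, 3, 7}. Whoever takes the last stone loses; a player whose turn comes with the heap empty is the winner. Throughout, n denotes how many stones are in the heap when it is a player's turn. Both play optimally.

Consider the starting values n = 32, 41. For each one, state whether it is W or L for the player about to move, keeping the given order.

32: W, 41: L

Build the W/L table. Terminal = W. A non-terminal position is W if it has a move to some L; otherwise it is L.
n=0: no move; the opponent has just taken the last stone and therefore loses → W
n=1: the only move is to 0(W), a W ⇒ L
n=2: can move to 1, which is L ⇒ W
n=3: moves to 2(W), 0(W); every one is W ⇒ L
n=4: can move to 3, which is L ⇒ W
n=5: moves to 4(W), 2(W); every one is W ⇒ L
n=6: can move to 5, which is L ⇒ W
n=7: moves to 6(W), 4(W), 0(W); every one is W ⇒ L
n=8: can move to 7, which is L ⇒ W
n=9: moves to 8(W), 6(W), 2(W); every one is W ⇒ L
n=10: can move to 9, which is L ⇒ W
n=11: moves to 10(W), 8(W), 4(W); every one is W ⇒ L
n=12: can move to 11, which is L ⇒ W
n=13: moves to 12(W), 10(W), 6(W); every one is W ⇒ L
n=14: can move to 13, which is L ⇒ W
n=15: moves to 14(W), 12(W), 8(W); every one is W ⇒ L
n=16: can move to 15, which is L ⇒ W
n=17: moves to 16(W), 14(W), 10(W); every one is W ⇒ L
n=18: can move to 17, which is L ⇒ W
n=19: moves to 18(W), 16(W), 12(W); every one is W ⇒ L
n=20: can move to 19, which is L ⇒ W
n=21: moves to 20(W), 18(W), 14(W); every one is W ⇒ L
n=22: can move to 21, which is L ⇒ W
n=23: moves to 22(W), 20(W), 16(W); every one is W ⇒ L
n=24: can move to 23, which is L ⇒ W
n=25: moves to 24(W), 22(W), 18(W); every one is W ⇒ L
n=26: can move to 25, which is L ⇒ W
n=27: moves to 26(W), 24(W), 20(W); every one is W ⇒ L
n=28: can move to 27, which is L ⇒ W
n=29: moves to 28(W), 26(W), 22(W); every one is W ⇒ L
n=30: can move to 29, which is L ⇒ W
n=31: moves to 30(W), 28(W), 24(W); every one is W ⇒ L
n=32: can move to 31, which is L ⇒ W
n=33: moves to 32(W), 30(W), 26(W); every one is W ⇒ L
n=34: can move to 33, which is L ⇒ W
n=35: moves to 34(W), 32(W), 28(W); every one is W ⇒ L
n=36: can move to 35, which is L ⇒ W
n=37: moves to 36(W), 34(W), 30(W); every one is W ⇒ L
n=38: can move to 37, which is L ⇒ W
n=39: moves to 38(W), 36(W), 32(W); every one is W ⇒ L
n=40: can move to 39, which is L ⇒ W
n=41: moves to 40(W), 38(W), 34(W); every one is W ⇒ L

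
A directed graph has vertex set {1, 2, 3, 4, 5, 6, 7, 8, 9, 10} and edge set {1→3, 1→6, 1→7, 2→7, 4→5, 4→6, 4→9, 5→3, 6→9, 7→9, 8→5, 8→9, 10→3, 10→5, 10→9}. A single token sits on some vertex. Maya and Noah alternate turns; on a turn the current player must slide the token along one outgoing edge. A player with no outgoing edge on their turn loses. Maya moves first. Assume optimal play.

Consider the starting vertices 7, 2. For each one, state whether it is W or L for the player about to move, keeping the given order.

Work bottom-up. With no move the player to move loses. Otherwise the position is W if at least one move leads to an L position for the opponent, and L if every move leads to a W.
Every edge goes from a vertex to one that appears earlier in the order 3, 9, 5, 7, 8, 2, 10, 6, 4, 1, so processing vertices in that order labels each vertex after all of its successors.
3: no outgoing edge → L
9: no outgoing edge → L
5: reaches L-position 3 → W
7: reaches L-position 9 → W
8: reaches L-position 9 → W
2: only reaches 7(W), which is W → L
10: reaches L-position 9 → W
6: reaches L-position 9 → W
4: reaches L-position 9 → W
1: reaches L-position 3 → W

7: W, 2: L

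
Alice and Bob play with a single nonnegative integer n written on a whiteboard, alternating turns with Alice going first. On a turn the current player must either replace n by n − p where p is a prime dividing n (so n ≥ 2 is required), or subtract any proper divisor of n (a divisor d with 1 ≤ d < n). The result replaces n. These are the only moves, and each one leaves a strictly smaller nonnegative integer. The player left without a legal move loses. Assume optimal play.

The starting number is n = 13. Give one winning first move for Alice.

Move to 0.

Label each position W (a win for the player to move) or L (a loss). A position with no legal move is L; any other position is W exactly when some move reaches an L, and L when every move reaches a W.
n=0: no move → L
n=1: no move → L
n=2: W (go to 0, an L position)
n=3: W (go to 0, an L position)
n=4: L (options 2(W), 3(W) are all W)
n=5: W (go to 0, an L position)
n=6: W (go to 4, an L position)
n=7: W (go to 0, an L position)
n=8: W (go to 4, an L position)
n=9: L (options 6(W), 8(W) are all W)
n=10: W (go to 9, an L position)
n=11: W (go to 0, an L position)
n=12: W (go to 9, an L position)
n=13: W (go to 0, an L position)
From 13, the L positions reachable in one move are: 0.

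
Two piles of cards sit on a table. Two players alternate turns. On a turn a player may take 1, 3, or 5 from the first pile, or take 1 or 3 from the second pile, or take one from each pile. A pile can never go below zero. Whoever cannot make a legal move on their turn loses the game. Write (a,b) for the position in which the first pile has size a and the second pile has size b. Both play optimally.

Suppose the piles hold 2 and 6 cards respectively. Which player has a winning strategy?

The second player wins.

Compute win/loss labels from the base case upward. A position with no move is L. Any other position is W if it can reach an L in one move, else L.
No move ever increases a pile, so every position that can arise here has a ≤ 2 and b ≤ 6; it is enough to label the cells with 0 ≤ a ≤ 2 and 0 ≤ b ≤ 6.
Every move lowers a or b (never raises either), so fill the grid row by row in increasing a, and left to right within a row: each cell's successors are then already labelled.
      b=0  b=1  b=2  b=3  b=4  b=5  b=6
a=0:    L    W    L    W    L    W    L
a=1:    W    W    W    W    W    W    W
a=2:    L    W    L    W    L    W    L
Cells with no legal move (terminal, hence L): (0,0).
The remaining L cells, each justified by listing all of its moves:
(0,2): L (sole option (0,1)(W) is W)
(0,4): L (options (0,3)(W), (0,1)(W) are all W)
(0,6): L (options (0,5)(W), (0,3)(W) are all W)
(2,0): L (sole option (1,0)(W) is W)
(2,2): L (options (1,2)(W), (2,1)(W), (1,1)(W) are all W)
(2,4): L (options (1,4)(W), (2,3)(W), (2,1)(W), (1,3)(W) are all W)
(2,6): L (options (1,6)(W), (2,5)(W), (2,3)(W), (1,5)(W) are all W)
Every other cell has at least one move into one of the L cells above, so it is W.
The starting position (2,6) is L: whatever the player to move does, the opponent receives a W position.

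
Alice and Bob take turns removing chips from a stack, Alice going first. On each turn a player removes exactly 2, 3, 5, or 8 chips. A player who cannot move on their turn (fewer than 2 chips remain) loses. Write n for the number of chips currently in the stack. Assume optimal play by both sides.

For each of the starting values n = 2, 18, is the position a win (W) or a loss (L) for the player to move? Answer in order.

Use the standard recursion: the mover loses at a terminal position; elsewhere, the mover wins exactly when some move hands the opponent an L position.
n=0: no move → L
n=1: no move → L
n=2: W (go to 0, an L position)
n=3: W (go to 1, an L position)
n=4: W (go to 1, an L position)
n=5: W (go to 0, an L position)
n=6: W (go to 1, an L position)
n=7: L (options 5(W), 4(W), 2(W) are all W)
n=8: W (go to 0, an L position)
n=9: W (go to 7, an L position)
n=10: W (go to 7, an L position)
n=11: L (options 9(W), 8(W), 6(W), 3(W) are all W)
n=12: W (go to 7, an L position)
n=13: W (go to 11, an L position)
n=14: W (go to 11, an L position)
n=15: W (go to 7, an L position)
n=16: W (go to 11, an L position)
n=17: L (options 15(W), 14(W), 12(W), 9(W) are all W)
n=18: L (options 16(W), 15(W), 13(W), 10(W) are all W)

2: W, 18: L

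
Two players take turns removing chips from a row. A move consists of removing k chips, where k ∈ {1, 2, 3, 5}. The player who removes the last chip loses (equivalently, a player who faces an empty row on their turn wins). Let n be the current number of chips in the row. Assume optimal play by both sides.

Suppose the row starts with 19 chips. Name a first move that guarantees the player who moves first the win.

Remove 2, leaving 17.

Use the standard recursion: the mover wins at a terminal position; elsewhere, the mover wins exactly when some move hands the opponent an L position.
n=0: no move; the opponent has just taken the last chip and therefore loses → W
n=1: L (sole option 0(W) is W)
n=2: W (go to 1, an L position)
n=3: W (go to 1, an L position)
n=4: W (go to 1, an L position)
n=5: L (options 4(W), 3(W), 2(W), 0(W) are all W)
n=6: W (go to 5, an L position)
n=7: W (go to 5, an L position)
n=8: W (go to 5, an L position)
n=9: L (options 8(W), 7(W), 6(W), 4(W) are all W)
n=10: W (go to 9, an L position)
n=11: W (go to 9, an L position)
n=12: W (go to 9, an L position)
n=13: L (options 12(W), 11(W), 10(W), 8(W) are all W)
n=14: W (go to 13, an L position)
n=15: W (go to 13, an L position)
n=16: W (go to 13, an L position)
n=17: L (options 16(W), 15(W), 14(W), 12(W) are all W)
n=18: W (go to 17, an L position)
n=19: W (go to 17, an L position)
From 19, the L positions reachable in one move are: 17.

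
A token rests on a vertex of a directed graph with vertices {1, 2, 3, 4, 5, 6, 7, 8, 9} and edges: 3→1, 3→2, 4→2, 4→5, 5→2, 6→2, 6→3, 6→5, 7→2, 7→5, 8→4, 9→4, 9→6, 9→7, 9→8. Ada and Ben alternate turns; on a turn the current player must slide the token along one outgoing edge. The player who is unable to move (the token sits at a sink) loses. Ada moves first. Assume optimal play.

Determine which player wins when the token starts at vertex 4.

Positions with no move are L. A position that does have a move is losing for the player to move precisely when every available move leads to a winning position for the opponent. Fill in the labels:
Every edge goes from a vertex to one that appears earlier in the order 2, 1, 5, 7, 4, 3, 6, 8, 9, so processing vertices in that order labels each vertex after all of its successors.
2: no outgoing edge → L
1: no outgoing edge → L
5: reaches L-position 2 → W
7: reaches L-position 2 → W
4: reaches L-position 2 → W
3: reaches L-position 1 → W
6: reaches L-position 2 → W
8: only reaches 4(W), which is W → L
9: reaches L-position 8 → W
From 4 Ada can move to 2, reaching an L position.

Ada wins.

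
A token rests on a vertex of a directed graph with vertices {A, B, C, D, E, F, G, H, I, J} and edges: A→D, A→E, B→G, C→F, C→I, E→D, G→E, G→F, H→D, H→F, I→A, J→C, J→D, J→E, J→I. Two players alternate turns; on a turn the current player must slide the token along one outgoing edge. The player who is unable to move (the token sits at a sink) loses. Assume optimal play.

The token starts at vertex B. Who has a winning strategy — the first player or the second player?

The second player wins.

Build the W/L table. Terminal = L. A non-terminal position is W if it has a move to some L; otherwise it is L.
Every edge goes from a vertex to one that appears earlier in the order F, D, E, A, G, I, B, C, J, H, so processing vertices in that order labels each vertex after all of its successors.
F: no outgoing edge → L
D: no outgoing edge → L
E: →D(L), so W
A: →D(L), so W
G: →F(L), so W
I: →A(W) only, which is W, so L
B: →G(W) only, which is W, so L
C: →I(L), so W
J: →I(L), so W
H: →D(L), so W
Every move from B reaches a W position, so the mover loses.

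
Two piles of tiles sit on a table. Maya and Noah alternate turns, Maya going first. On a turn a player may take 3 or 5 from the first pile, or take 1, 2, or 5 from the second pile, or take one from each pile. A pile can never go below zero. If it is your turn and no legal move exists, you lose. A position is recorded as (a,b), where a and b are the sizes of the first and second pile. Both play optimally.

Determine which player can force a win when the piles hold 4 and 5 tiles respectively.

Maya wins.

Work bottom-up. With no move the player to move loses. Otherwise the position is W if at least one move leads to an L position for the opponent, and L if every move leads to a W.
No move ever increases a pile, so every position that can arise here has a ≤ 4 and b ≤ 5; it is enough to label the cells with 0 ≤ a ≤ 4 and 0 ≤ b ≤ 5.
Every move lowers a or b (never raises either), so fill the grid row by row in increasing a, and left to right within a row: each cell's successors are then already labelled.
      b=0  b=1  b=2  b=3  b=4  b=5
a=0:    L    W    W    L    W    W
a=1:    L    W    W    L    W    W
a=2:    L    W    W    L    W    W
a=3:    W    W    L    W    W    L
a=4:    W    L    W    W    L    W
Cells with no legal move (terminal, hence L): (0,0), (1,0), (2,0).
The remaining L cells, each justified by listing all of its moves:
(0,3): →(0,2)(W), (0,1)(W) — all W, so L
(1,3): →(1,2)(W), (1,1)(W), (0,2)(W) — all W, so L
(2,3): →(2,2)(W), (2,1)(W), (1,2)(W) — all W, so L
(3,2): →(0,2)(W), (3,1)(W), (3,0)(W), (2,1)(W) — all W, so L
(3,5): →(0,5)(W), (3,4)(W), (3,3)(W), (3,0)(W), (2,4)(W) — all W, so L
(4,1): →(1,1)(W), (4,0)(W), (3,0)(W) — all W, so L
(4,4): →(1,4)(W), (4,3)(W), (4,2)(W), (3,3)(W) — all W, so L
Every other cell has at least one move into one of the L cells above, so it is W.
From (4,5) Maya can move to (4,4), reaching an L position.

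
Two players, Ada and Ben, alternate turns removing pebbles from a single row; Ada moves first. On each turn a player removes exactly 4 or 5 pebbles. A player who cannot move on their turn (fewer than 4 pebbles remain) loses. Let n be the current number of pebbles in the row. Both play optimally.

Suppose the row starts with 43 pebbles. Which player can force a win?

Work bottom-up. With no move the player to move loses. Otherwise the position is W if at least one move leads to an L position for the opponent, and L if every move leads to a W.
n=0: no move → L
n=1: no move → L
n=2: no move → L
n=3: no move → L
n=4: can move to 0, which is L ⇒ W
n=5: can move to 1, which is L ⇒ W
n=6: can move to 2, which is L ⇒ W
n=7: can move to 3, which is L ⇒ W
n=8: can move to 3, which is L ⇒ W
n=9: moves to 5(W), 4(W); every one is W ⇒ L
n=10: moves to 6(W), 5(W); every one is W ⇒ L
n=11: moves to 7(W), 6(W); every one is W ⇒ L
n=12: moves to 8(W), 7(W); every one is W ⇒ L
n=13: can move to 9, which is L ⇒ W
n=14: can move to 10, which is L ⇒ W
n=15: can move to 11, which is L ⇒ W
n=16: can move to 12, which is L ⇒ W
n=17: can move to 12, which is L ⇒ W
n=18: moves to 14(W), 13(W); every one is W ⇒ L
n=19: moves to 15(W), 14(W); every one is W ⇒ L
n=20: moves to 16(W), 15(W); every one is W ⇒ L
n=21: moves to 17(W), 16(W); every one is W ⇒ L
n=22: can move to 18, which is L ⇒ W
n=23: can move to 19, which is L ⇒ W
n=24: can move to 20, which is L ⇒ W
n=25: can move to 21, which is L ⇒ W
n=26: can move to 21, which is L ⇒ W
n=27: moves to 23(W), 22(W); every one is W ⇒ L
n=28: moves to 24(W), 23(W); every one is W ⇒ L
n=29: moves to 25(W), 24(W); every one is W ⇒ L
n=30: moves to 26(W), 25(W); every one is W ⇒ L
n=31: can move to 27, which is L ⇒ W
n=32: can move to 28, which is L ⇒ W
n=33: can move to 29, which is L ⇒ W
n=34: can move to 30, which is L ⇒ W
n=35: can move to 30, which is L ⇒ W
n=36: moves to 32(W), 31(W); every one is W ⇒ L
n=37: moves to 33(W), 32(W); every one is W ⇒ L
n=38: moves to 34(W), 33(W); every one is W ⇒ L
n=39: moves to 35(W), 34(W); every one is W ⇒ L
n=40: can move to 36, which is L ⇒ W
n=41: can move to 37, which is L ⇒ W
n=42: can move to 38, which is L ⇒ W
n=43: can move to 39, which is L ⇒ W
The starting position 43 is W: Ada should remove 4, leaving 39, handing over an L position.

Ada wins.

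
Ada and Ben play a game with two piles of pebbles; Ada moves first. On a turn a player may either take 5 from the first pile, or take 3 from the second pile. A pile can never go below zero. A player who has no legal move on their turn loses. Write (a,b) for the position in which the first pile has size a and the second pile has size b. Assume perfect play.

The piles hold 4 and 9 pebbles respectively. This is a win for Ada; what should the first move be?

Classify positions by backward induction: terminal positions (no move available) are L. From any other position, the mover wins iff some move reaches an L.
No move ever increases a pile, so every position that can arise here has a ≤ 4 and b ≤ 9; it is enough to label the cells with 0 ≤ a ≤ 4 and 0 ≤ b ≤ 9.
Every move lowers a or b (never raises either), so fill the grid row by row in increasing a, and left to right within a row: each cell's successors are then already labelled.
      b=0  b=1  b=2  b=3  b=4  b=5  b=6  b=7  b=8  b=9
a=0:    L    L    L    W    W    W    L    L    L    W
a=1:    L    L    L    W    W    W    L    L    L    W
a=2:    L    L    L    W    W    W    L    L    L    W
a=3:    L    L    L    W    W    W    L    L    L    W
a=4:    L    L    L    W    W    W    L    L    L    W
Cells with no legal move (terminal, hence L): (0,0), (0,1), (0,2), (1,0), (1,1), (1,2), (2,0), (2,1), (2,2), (3,0), (3,1), (3,2), (4,0), (4,1), (4,2).
The remaining L cells, each justified by listing all of its moves:
(0,6): →(0,3)(W) only, which is W, so L
(0,7): →(0,4)(W) only, which is W, so L
(0,8): →(0,5)(W) only, which is W, so L
(1,6): →(1,3)(W) only, which is W, so L
(1,7): →(1,4)(W) only, which is W, so L
(1,8): →(1,5)(W) only, which is W, so L
(2,6): →(2,3)(W) only, which is W, so L
(2,7): →(2,4)(W) only, which is W, so L
(2,8): →(2,5)(W) only, which is W, so L
(3,6): →(3,3)(W) only, which is W, so L
(3,7): →(3,4)(W) only, which is W, so L
(3,8): →(3,5)(W) only, which is W, so L
(4,6): →(4,3)(W) only, which is W, so L
(4,7): →(4,4)(W) only, which is W, so L
(4,8): →(4,5)(W) only, which is W, so L
Every other cell has at least one move into one of the L cells above, so it is W.
From (4,9), the L positions reachable in one move are: (4,6).

Move to (4,6).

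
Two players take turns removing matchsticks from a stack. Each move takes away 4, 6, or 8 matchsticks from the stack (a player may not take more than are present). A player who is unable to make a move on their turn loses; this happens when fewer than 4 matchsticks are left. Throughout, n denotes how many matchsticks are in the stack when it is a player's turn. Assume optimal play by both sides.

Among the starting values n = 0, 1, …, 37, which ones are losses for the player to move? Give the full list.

Build the W/L table. Terminal = L. A non-terminal position is W if it has a move to some L; otherwise it is L.
n=0: no move → L
n=1: no move → L
n=2: no move → L
n=3: no move → L
n=4: →0(L), so W
n=5: →1(L), so W
n=6: →2(L), so W
n=7: →3(L), so W
n=8: →2(L), so W
n=9: →3(L), so W
n=10: →2(L), so W
n=11: →3(L), so W
n=12: →8(W), 6(W), 4(W) — all W, so L
n=13: →9(W), 7(W), 5(W) — all W, so L
n=14: →10(W), 8(W), 6(W) — all W, so L
n=15: →11(W), 9(W), 7(W) — all W, so L
n=16: →12(L), so W
n=17: →13(L), so W
n=18: →14(L), so W
n=19: →15(L), so W
n=20: →14(L), so W
n=21: →15(L), so W
n=22: →14(L), so W
n=23: →15(L), so W
n=24: →20(W), 18(W), 16(W) — all W, so L
n=25: →21(W), 19(W), 17(W) — all W, so L
n=26: →22(W), 20(W), 18(W) — all W, so L
n=27: →23(W), 21(W), 19(W) — all W, so L
n=28: →24(L), so W
n=29: →25(L), so W
n=30: →26(L), so W
n=31: →27(L), so W
n=32: →26(L), so W
n=33: →27(L), so W
n=34: →26(L), so W
n=35: →27(L), so W
n=36: →32(W), 30(W), 28(W) — all W, so L
n=37: →33(W), 31(W), 29(W) — all W, so L
The losing starting values of n are exactly the entries labelled L in this table (14 of them).

0, 1, 2, 3, 12, 13, 14, 15, 24, 25, 26, 27, 36, 37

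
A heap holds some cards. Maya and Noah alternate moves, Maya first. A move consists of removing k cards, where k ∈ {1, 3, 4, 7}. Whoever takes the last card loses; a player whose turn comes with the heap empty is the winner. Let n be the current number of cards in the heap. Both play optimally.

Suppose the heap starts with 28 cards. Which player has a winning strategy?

Build the W/L table. Terminal = W. A non-terminal position is W if it has a move to some L; otherwise it is L.
n=0: no move; the opponent has just taken the last card and therefore loses → W
n=1: the only move is to 0(W), a W ⇒ L
n=2: can move to 1, which is L ⇒ W
n=3: moves to 2(W), 0(W); every one is W ⇒ L
n=4: can move to 3, which is L ⇒ W
n=5: can move to 1, which is L ⇒ W
n=6: can move to 3, which is L ⇒ W
n=7: can move to 3, which is L ⇒ W
n=8: can move to 1, which is L ⇒ W
n=9: moves to 8(W), 6(W), 5(W), 2(W); every one is W ⇒ L
n=10: can move to 9, which is L ⇒ W
n=11: moves to 10(W), 8(W), 7(W), 4(W); every one is W ⇒ L
n=12: can move to 11, which is L ⇒ W
n=13: can move to 9, which is L ⇒ W
n=14: can move to 11, which is L ⇒ W
n=15: can move to 11, which is L ⇒ W
n=16: can move to 9, which is L ⇒ W
n=17: moves to 16(W), 14(W), 13(W), 10(W); every one is W ⇒ L
n=18: can move to 17, which is L ⇒ W
n=19: moves to 18(W), 16(W), 15(W), 12(W); every one is W ⇒ L
n=20: can move to 19, which is L ⇒ W
n=21: can move to 17, which is L ⇒ W
n=22: can move to 19, which is L ⇒ W
n=23: can move to 19, which is L ⇒ W
n=24: can move to 17, which is L ⇒ W
n=25: moves to 24(W), 22(W), 21(W), 18(W); every one is W ⇒ L
n=26: can move to 25, which is L ⇒ W
n=27: moves to 26(W), 24(W), 23(W), 20(W); every one is W ⇒ L
n=28: can move to 27, which is L ⇒ W
From 28 Maya can remove 1, leaving 27, reaching an L position.

Maya wins.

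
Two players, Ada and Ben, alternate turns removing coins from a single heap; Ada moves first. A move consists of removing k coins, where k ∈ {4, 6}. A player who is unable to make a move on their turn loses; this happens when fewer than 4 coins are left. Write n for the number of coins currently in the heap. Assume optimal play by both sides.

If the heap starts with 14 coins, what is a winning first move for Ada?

Remove 4, leaving 10.

Label each position W (a win for the player to move) or L (a loss). A position with no legal move is L; any other position is W exactly when some move reaches an L, and L when every move reaches a W.
n=0: no move → L
n=1: no move → L
n=2: no move → L
n=3: no move → L
n=4: can move to 0, which is L ⇒ W
n=5: can move to 1, which is L ⇒ W
n=6: can move to 2, which is L ⇒ W
n=7: can move to 3, which is L ⇒ W
n=8: can move to 2, which is L ⇒ W
n=9: can move to 3, which is L ⇒ W
n=10: moves to 6(W), 4(W); every one is W ⇒ L
n=11: moves to 7(W), 5(W); every one is W ⇒ L
n=12: moves to 8(W), 6(W); every one is W ⇒ L
n=13: moves to 9(W), 7(W); every one is W ⇒ L
n=14: can move to 10, which is L ⇒ W
From 14, the L positions reachable in one move are: 10.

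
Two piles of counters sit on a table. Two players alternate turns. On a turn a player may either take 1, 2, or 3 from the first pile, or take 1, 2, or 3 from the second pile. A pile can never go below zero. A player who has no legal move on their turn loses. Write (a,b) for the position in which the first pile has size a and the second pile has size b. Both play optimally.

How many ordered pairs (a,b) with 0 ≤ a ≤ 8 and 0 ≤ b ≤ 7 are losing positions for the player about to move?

Classify positions by backward induction: terminal positions (no move available) are L. From any other position, the mover wins iff some move reaches an L.
Every move lowers a or b (never raises either), so fill the grid row by row in increasing a, and left to right within a row: each cell's successors are then already labelled.
      b=0  b=1  b=2  b=3  b=4  b=5  b=6  b=7
a=0:    L    W    W    W    L    W    W    W
a=1:    W    L    W    W    W    L    W    W
a=2:    W    W    L    W    W    W    L    W
a=3:    W    W    W    L    W    W    W    L
a=4:    L    W    W    W    L    W    W    W
a=5:    W    L    W    W    W    L    W    W
a=6:    W    W    L    W    W    W    L    W
a=7:    W    W    W    L    W    W    W    L
a=8:    L    W    W    W    L    W    W    W
Cells with no legal move (terminal, hence L): (0,0).
The remaining L cells, each justified by listing all of its moves:
(0,4): only reaches (0,3)(W), (0,2)(W), (0,1)(W), all W → L
(1,1): only reaches (0,1)(W), (1,0)(W), all W → L
(1,5): only reaches (0,5)(W), (1,4)(W), (1,3)(W), (1,2)(W), all W → L
(2,2): only reaches (1,2)(W), (0,2)(W), (2,1)(W), (2,0)(W), all W → L
(2,6): only reaches (1,6)(W), (0,6)(W), (2,5)(W), (2,4)(W), (2,3)(W), all W → L
(3,3): only reaches (2,3)(W), (1,3)(W), (0,3)(W), (3,2)(W), (3,1)(W), (3,0)(W), all W → L
(3,7): only reaches (2,7)(W), (1,7)(W), (0,7)(W), (3,6)(W), (3,5)(W), (3,4)(W), all W → L
(4,0): only reaches (3,0)(W), (2,0)(W), (1,0)(W), all W → L
(4,4): only reaches (3,4)(W), (2,4)(W), (1,4)(W), (4,3)(W), (4,2)(W), (4,1)(W), all W → L
(5,1): only reaches (4,1)(W), (3,1)(W), (2,1)(W), (5,0)(W), all W → L
(5,5): only reaches (4,5)(W), (3,5)(W), (2,5)(W), (5,4)(W), (5,3)(W), (5,2)(W), all W → L
(6,2): only reaches (5,2)(W), (4,2)(W), (3,2)(W), (6,1)(W), (6,0)(W), all W → L
(6,6): only reaches (5,6)(W), (4,6)(W), (3,6)(W), (6,5)(W), (6,4)(W), (6,3)(W), all W → L
(7,3): only reaches (6,3)(W), (5,3)(W), (4,3)(W), (7,2)(W), (7,1)(W), (7,0)(W), all W → L
(7,7): only reaches (6,7)(W), (5,7)(W), (4,7)(W), (7,6)(W), (7,5)(W), (7,4)(W), all W → L
(8,0): only reaches (7,0)(W), (6,0)(W), (5,0)(W), all W → L
(8,4): only reaches (7,4)(W), (6,4)(W), (5,4)(W), (8,3)(W), (8,2)(W), (8,1)(W), all W → L
Every other cell has at least one move into one of the L cells above, so it is W.
L cells per row: a=0: 2, a=1: 2, a=2: 2, a=3: 2, a=4: 2, a=5: 2, a=6: 2, a=7: 2, a=8: 2; total 18.

18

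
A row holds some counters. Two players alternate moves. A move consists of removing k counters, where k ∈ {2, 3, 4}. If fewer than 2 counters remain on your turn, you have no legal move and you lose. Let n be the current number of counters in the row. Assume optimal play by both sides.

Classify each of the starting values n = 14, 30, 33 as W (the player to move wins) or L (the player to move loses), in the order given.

Work bottom-up. With no move the player to move loses. Otherwise the position is W if at least one move leads to an L position for the opponent, and L if every move leads to a W.
n=0: no move → L
n=1: no move → L
n=2: can move to 0, which is L ⇒ W
n=3: can move to 1, which is L ⇒ W
n=4: can move to 1, which is L ⇒ W
n=5: can move to 1, which is L ⇒ W
n=6: moves to 4(W), 3(W), 2(W); every one is W ⇒ L
n=7: moves to 5(W), 4(W), 3(W); every one is W ⇒ L
n=8: can move to 6, which is L ⇒ W
n=9: can move to 7, which is L ⇒ W
n=10: can move to 7, which is L ⇒ W
n=11: can move to 7, which is L ⇒ W
n=12: moves to 10(W), 9(W), 8(W); every one is W ⇒ L
n=13: moves to 11(W), 10(W), 9(W); every one is W ⇒ L
n=14: can move to 12, which is L ⇒ W
n=15: can move to 13, which is L ⇒ W
n=16: can move to 13, which is L ⇒ W
n=17: can move to 13, which is L ⇒ W
n=18: moves to 16(W), 15(W), 14(W); every one is W ⇒ L
n=19: moves to 17(W), 16(W), 15(W); every one is W ⇒ L
n=20: can move to 18, which is L ⇒ W
n=21: can move to 19, which is L ⇒ W
n=22: can move to 19, which is L ⇒ W
n=23: can move to 19, which is L ⇒ W
n=24: moves to 22(W), 21(W), 20(W); every one is W ⇒ L
n=25: moves to 23(W), 22(W), 21(W); every one is W ⇒ L
n=26: can move to 24, which is L ⇒ W
n=27: can move to 25, which is L ⇒ W
n=28: can move to 25, which is L ⇒ W
n=29: can move to 25, which is L ⇒ W
n=30: moves to 28(W), 27(W), 26(W); every one is W ⇒ L
n=31: moves to 29(W), 28(W), 27(W); every one is W ⇒ L
n=32: can move to 30, which is L ⇒ W
n=33: can move to 31, which is L ⇒ W

14: W, 30: L, 33: W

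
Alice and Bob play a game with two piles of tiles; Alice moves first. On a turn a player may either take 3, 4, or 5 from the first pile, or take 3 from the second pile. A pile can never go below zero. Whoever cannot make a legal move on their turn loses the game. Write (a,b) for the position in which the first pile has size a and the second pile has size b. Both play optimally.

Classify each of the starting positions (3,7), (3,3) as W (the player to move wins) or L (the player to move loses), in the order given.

Work bottom-up. With no move the player to move loses. Otherwise the position is W if at least one move leads to an L position for the opponent, and L if every move leads to a W.
No move ever increases a pile, so every position that can arise here has a ≤ 3 and b ≤ 7; it is enough to label the cells with 0 ≤ a ≤ 3 and 0 ≤ b ≤ 7.
Every move lowers a or b (never raises either), so fill the grid row by row in increasing a, and left to right within a row: each cell's successors are then already labelled.
      b=0  b=1  b=2  b=3  b=4  b=5  b=6  b=7
a=0:    L    L    L    W    W    W    L    L
a=1:    L    L    L    W    W    W    L    L
a=2:    L    L    L    W    W    W    L    L
a=3:    W    W    W    L    L    L    W    W
Cells with no legal move (terminal, hence L): (0,0), (0,1), (0,2), (1,0), (1,1), (1,2), (2,0), (2,1), (2,2).
The remaining L cells, each justified by listing all of its moves:
(0,6): only reaches (0,3)(W), which is W → L
(0,7): only reaches (0,4)(W), which is W → L
(1,6): only reaches (1,3)(W), which is W → L
(1,7): only reaches (1,4)(W), which is W → L
(2,6): only reaches (2,3)(W), which is W → L
(2,7): only reaches (2,4)(W), which is W → L
(3,3): only reaches (0,3)(W), (3,0)(W), all W → L
(3,4): only reaches (0,4)(W), (3,1)(W), all W → L
(3,5): only reaches (0,5)(W), (3,2)(W), all W → L
Every other cell has at least one move into one of the L cells above, so it is W.
(3,7): the move to (0,7) reaches an L cell, so W
(3,3): one of the L cells justified above, so L

(3,7): W, (3,3): L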